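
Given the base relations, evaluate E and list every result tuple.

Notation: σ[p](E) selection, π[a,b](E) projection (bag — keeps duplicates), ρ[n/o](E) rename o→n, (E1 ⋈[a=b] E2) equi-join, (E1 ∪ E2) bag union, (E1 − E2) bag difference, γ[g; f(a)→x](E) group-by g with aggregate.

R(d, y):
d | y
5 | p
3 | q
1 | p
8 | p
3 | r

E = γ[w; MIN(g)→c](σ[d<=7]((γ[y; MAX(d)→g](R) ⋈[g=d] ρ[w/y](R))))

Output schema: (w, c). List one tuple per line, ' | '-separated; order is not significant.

Subexpression sizes:
  R → 5
  γ[y; MAX(d)→g](R) → 3
  R → 5
  ρ[w/y](R) → 5
  (γ[y; MAX(d)→g](R) ⋈[g=d] ρ[w/y](R)) → 5
  σ[d<=7]((γ[y; MAX(d)→g](R) ⋈[g=d] ρ[w/y](R))) → 4
  γ[w; MIN(g)→c](σ[d<=7]((γ[y; MAX(d)→g](R) ⋈[g=d] ρ[w/y](R)))) → 2

== RESULT ==
w | c
q | 3
r | 3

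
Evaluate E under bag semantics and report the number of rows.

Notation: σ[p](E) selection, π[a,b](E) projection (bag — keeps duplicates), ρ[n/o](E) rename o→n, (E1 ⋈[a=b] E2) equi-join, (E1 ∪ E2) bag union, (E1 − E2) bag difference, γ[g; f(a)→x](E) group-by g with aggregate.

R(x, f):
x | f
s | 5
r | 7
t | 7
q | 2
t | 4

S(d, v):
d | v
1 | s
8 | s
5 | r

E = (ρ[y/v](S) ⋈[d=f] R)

Per-node cardinality:
  S → 3
  ρ[y/v](S) → 3
  R → 5
  (ρ[y/v](S) ⋈[d=f] R) → 1

|E| = 1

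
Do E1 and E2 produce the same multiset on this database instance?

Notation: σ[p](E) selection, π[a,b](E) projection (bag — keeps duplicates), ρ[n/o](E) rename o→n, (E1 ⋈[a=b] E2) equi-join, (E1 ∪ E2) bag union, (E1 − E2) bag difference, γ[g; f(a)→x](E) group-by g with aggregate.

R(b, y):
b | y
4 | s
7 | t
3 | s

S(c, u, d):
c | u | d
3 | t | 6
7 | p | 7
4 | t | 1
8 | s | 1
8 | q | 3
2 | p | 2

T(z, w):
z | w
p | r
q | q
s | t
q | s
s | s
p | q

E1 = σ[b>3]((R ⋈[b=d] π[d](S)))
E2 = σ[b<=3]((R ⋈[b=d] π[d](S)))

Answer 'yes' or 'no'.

E1 row counts bottom-up:
  R → 3
  S → 6
  π[d](S) → 6
  (R ⋈[b=d] π[d](S)) → 2
  σ[b>3]((R ⋈[b=d] π[d](S))) → 1
E2 row counts bottom-up:
  R → 3
  S → 6
  π[d](S) → 6
  (R ⋈[b=d] π[d](S)) → 2
  σ[b<=3]((R ⋈[b=d] π[d](S))) → 1

E1 result:
b | y | d
7 | t | 7
E2 result:
b | y | d
3 | s | 3
Witness: (3, 's', 3) appears 0× in E1 but 1× in E2.

no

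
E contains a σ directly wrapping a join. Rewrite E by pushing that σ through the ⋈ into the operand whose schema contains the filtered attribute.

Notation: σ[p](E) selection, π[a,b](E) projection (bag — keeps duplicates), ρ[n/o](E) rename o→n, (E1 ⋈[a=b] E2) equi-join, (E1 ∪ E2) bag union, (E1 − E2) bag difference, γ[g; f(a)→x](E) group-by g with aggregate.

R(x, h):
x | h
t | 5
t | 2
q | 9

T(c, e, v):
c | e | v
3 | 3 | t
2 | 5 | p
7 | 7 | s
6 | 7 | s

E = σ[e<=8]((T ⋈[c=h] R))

σ filters on e, owned by the left side.
E' = (σ[e<=8](T) ⋈[c=h] R)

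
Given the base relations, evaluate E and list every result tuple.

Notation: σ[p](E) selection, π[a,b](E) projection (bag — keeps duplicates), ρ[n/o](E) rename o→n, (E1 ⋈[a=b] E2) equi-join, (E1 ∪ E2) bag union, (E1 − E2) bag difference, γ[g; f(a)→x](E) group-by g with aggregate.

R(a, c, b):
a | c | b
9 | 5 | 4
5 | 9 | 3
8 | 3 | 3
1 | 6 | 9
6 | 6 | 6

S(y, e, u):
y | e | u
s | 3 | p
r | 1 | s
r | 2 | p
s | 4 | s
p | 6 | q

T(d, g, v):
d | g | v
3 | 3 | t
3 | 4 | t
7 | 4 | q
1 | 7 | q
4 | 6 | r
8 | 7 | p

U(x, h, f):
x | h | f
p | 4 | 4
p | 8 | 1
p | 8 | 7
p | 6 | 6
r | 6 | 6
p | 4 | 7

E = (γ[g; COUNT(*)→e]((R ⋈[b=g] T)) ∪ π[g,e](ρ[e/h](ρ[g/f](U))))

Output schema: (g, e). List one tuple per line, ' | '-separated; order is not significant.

Stepwise |·|:
  R → 5
  T → 6
  (R ⋈[b=g] T) → 5
  γ[g; COUNT(*)→e]((R ⋈[b=g] T)) → 3
  U → 6
  ρ[g/f](U) → 6
  ρ[e/h](ρ[g/f](U)) → 6
  π[g,e](ρ[e/h](ρ[g/f](U))) → 6
  (γ[g; COUNT(*)→e]((R ⋈[b=g] T)) ∪ π[g,e](ρ[e/h](ρ[g/f](U)))) → 9

== RESULT ==
g | e
1 | 8
3 | 2
4 | 2
4 | 4
6 | 1
6 | 6
6 | 6
7 | 4
7 | 8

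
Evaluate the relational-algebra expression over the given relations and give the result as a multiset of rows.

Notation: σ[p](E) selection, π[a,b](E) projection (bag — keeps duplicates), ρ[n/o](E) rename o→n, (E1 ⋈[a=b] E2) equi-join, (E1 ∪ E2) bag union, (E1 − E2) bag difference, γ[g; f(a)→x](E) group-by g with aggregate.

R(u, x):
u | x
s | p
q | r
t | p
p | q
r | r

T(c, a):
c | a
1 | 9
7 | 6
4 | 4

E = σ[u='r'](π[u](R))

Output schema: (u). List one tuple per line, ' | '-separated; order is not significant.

Row counts bottom-up:
  R → 5
  π[u](R) → 5
  σ[u='r'](π[u](R)) → 1

== RESULT ==
u
r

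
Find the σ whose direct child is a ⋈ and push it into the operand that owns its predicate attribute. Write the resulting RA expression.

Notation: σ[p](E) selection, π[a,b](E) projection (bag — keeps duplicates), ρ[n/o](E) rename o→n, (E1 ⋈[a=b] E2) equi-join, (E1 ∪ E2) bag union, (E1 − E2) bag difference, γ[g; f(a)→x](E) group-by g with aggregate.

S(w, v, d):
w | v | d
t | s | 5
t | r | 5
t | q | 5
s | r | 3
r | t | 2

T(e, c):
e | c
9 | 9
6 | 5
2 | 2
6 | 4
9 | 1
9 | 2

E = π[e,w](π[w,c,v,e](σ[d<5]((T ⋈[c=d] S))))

σ filters on d, owned by the right side.
E' = π[e,w](π[w,c,v,e]((T ⋈[c=d] σ[d<5](S))))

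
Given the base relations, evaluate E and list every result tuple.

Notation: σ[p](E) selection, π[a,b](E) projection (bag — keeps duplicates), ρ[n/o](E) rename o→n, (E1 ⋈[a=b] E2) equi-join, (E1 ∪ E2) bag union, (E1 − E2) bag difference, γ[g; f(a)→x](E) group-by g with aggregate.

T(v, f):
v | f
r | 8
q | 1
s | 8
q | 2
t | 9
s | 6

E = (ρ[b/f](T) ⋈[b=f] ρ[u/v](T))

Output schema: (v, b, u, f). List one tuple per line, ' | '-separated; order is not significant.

Subexpression sizes:
  T → 6
  ρ[b/f](T) → 6
  T → 6
  ρ[u/v](T) → 6
  (ρ[b/f](T) ⋈[b=f] ρ[u/v](T)) → 8

== RESULT ==
v | b | u | f
q | 1 | q | 1
q | 2 | q | 2
r | 8 | r | 8
r | 8 | s | 8
s | 6 | s | 6
s | 8 | r | 8
s | 8 | s | 8
t | 9 | t | 9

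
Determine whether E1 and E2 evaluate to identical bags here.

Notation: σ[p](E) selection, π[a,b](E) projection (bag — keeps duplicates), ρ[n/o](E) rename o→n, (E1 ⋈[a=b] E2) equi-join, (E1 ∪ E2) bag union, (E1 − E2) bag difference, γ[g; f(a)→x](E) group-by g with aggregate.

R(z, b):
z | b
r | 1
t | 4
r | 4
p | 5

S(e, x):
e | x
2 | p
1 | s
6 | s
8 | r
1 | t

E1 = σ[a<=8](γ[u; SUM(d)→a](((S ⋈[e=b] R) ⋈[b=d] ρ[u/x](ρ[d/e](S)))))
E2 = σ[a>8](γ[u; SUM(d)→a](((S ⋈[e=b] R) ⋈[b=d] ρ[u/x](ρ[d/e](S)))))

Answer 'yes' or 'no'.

E1 stepwise |·|:
  S → 5
  R → 4
  (S ⋈[e=b] R) → 2
  S → 5
  ρ[d/e](S) → 5
  ρ[u/x](ρ[d/e](S)) → 5
  ((S ⋈[e=b] R) ⋈[b=d] ρ[u/x](ρ[d/e](S))) → 4
  γ[u; SUM(d)→a](((S ⋈[e=b] R) ⋈[b=d] ρ[u/x](ρ[d/e](S)))) → 2
  σ[a<=8](γ[u; SUM(d)→a](((S ⋈[e=b] R) ⋈[b=d] ρ[u/x](ρ[d/e](S))))) → 2
E2 stepwise |·|:
  S → 5
  R → 4
  (S ⋈[e=b] R) → 2
  S → 5
  ρ[d/e](S) → 5
  ρ[u/x](ρ[d/e](S)) → 5
  ((S ⋈[e=b] R) ⋈[b=d] ρ[u/x](ρ[d/e](S))) → 4
  γ[u; SUM(d)→a](((S ⋈[e=b] R) ⋈[b=d] ρ[u/x](ρ[d/e](S)))) → 2
  σ[a>8](γ[u; SUM(d)→a](((S ⋈[e=b] R) ⋈[b=d] ρ[u/x](ρ[d/e](S))))) → 0

E1 result:
u | a
s | 2
t | 2
E2 result:
u | a
(0 rows)
Witness: ('s', 2) appears 1× in E1 but 0× in E2.

no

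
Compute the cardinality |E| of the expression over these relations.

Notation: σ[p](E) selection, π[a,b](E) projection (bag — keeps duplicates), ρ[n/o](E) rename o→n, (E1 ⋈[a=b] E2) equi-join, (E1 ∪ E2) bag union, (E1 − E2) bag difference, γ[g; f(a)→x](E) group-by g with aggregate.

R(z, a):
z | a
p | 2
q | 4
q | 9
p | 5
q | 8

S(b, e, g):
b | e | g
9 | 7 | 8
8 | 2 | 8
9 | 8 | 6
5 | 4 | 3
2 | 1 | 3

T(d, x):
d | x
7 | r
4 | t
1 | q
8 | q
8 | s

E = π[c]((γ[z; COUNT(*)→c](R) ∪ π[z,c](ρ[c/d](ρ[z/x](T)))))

Subexpression sizes:
  R → 5
  γ[z; COUNT(*)→c](R) → 2
  T → 5
  ρ[z/x](T) → 5
  ρ[c/d](ρ[z/x](T)) → 5
  π[z,c](ρ[c/d](ρ[z/x](T))) → 5
  (γ[z; COUNT(*)→c](R) ∪ π[z,c](ρ[c/d](ρ[z/x](T)))) → 7
  π[c]((γ[z; COUNT(*)→c](R) ∪ π[z,c](ρ[c/d](ρ[z/x](T))))) → 7

|E| = 7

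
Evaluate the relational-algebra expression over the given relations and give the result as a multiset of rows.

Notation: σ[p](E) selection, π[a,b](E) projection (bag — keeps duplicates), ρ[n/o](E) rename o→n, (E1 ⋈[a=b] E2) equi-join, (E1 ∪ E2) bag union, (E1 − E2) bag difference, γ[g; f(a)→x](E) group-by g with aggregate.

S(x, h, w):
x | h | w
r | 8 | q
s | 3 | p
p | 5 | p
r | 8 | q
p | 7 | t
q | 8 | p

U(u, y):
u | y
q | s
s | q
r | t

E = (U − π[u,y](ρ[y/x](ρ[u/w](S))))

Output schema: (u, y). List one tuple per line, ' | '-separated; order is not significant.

Row counts bottom-up:
  U → 3
  S → 6
  ρ[u/w](S) → 6
  ρ[y/x](ρ[u/w](S)) → 6
  π[u,y](ρ[y/x](ρ[u/w](S))) → 6
  (U − π[u,y](ρ[y/x](ρ[u/w](S)))) → 3

== RESULT ==
u | y
q | s
r | t
s | q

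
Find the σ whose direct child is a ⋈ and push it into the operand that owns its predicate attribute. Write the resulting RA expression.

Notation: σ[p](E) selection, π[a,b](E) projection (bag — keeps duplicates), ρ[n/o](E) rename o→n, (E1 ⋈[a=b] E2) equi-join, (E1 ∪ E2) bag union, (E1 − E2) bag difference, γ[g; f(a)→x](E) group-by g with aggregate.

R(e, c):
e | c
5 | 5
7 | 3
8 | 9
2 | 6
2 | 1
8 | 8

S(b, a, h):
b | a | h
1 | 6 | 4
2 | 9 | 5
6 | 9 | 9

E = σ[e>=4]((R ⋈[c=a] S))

σ filters on e, owned by the left side.
E' = (σ[e>=4](R) ⋈[c=a] S)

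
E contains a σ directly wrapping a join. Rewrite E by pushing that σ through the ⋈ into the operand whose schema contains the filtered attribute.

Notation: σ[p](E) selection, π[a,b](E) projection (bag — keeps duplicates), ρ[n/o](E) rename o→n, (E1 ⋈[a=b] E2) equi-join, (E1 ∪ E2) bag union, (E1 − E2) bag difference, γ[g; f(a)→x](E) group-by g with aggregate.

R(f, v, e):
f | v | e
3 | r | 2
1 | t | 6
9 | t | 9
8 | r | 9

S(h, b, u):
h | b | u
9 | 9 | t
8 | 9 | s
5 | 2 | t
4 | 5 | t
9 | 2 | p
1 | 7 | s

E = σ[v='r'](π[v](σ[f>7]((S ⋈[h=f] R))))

σ filters on f, owned by the right side.
E' = σ[v='r'](π[v]((S ⋈[h=f] σ[f>7](R))))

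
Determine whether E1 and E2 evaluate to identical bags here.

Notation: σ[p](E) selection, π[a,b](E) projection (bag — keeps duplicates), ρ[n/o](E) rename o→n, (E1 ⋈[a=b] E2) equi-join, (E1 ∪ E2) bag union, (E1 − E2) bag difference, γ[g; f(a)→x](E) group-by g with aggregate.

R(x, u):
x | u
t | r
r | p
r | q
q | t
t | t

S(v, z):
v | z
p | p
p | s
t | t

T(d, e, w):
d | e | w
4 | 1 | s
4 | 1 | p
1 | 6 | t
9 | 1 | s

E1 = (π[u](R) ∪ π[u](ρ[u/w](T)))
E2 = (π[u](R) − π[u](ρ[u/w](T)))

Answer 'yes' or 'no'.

E1 stepwise |·|:
  R → 5
  π[u](R) → 5
  T → 4
  ρ[u/w](T) → 4
  π[u](ρ[u/w](T)) → 4
  (π[u](R) ∪ π[u](ρ[u/w](T))) → 9
E2 stepwise |·|:
  R → 5
  π[u](R) → 5
  T → 4
  ρ[u/w](T) → 4
  π[u](ρ[u/w](T)) → 4
  (π[u](R) − π[u](ρ[u/w](T))) → 3

E1 result:
u
p
p
q
r
s
s
t
t
t
E2 result:
u
q
r
t
Witness: ('t',) appears 3× in E1 but 1× in E2.

no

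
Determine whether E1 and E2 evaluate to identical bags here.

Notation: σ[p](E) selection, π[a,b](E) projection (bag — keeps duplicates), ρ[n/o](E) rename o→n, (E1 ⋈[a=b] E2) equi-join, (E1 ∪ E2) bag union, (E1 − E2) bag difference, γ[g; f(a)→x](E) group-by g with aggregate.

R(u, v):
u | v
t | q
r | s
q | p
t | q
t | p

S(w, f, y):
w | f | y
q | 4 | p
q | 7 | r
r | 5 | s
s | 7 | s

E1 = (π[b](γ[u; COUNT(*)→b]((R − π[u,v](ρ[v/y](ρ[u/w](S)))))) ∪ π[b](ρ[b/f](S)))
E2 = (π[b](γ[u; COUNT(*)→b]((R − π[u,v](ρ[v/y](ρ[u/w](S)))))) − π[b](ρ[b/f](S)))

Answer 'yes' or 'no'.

E1 stepwise |·|:
  R → 5
  S → 4
  ρ[u/w](S) → 4
  ρ[v/y](ρ[u/w](S)) → 4
  π[u,v](ρ[v/y](ρ[u/w](S))) → 4
  (R − π[u,v](ρ[v/y](ρ[u/w](S)))) → 3
  γ[u; COUNT(*)→b]((R − π[u,v](ρ[v/y](ρ[u/w](S))))) → 1
  π[b](γ[u; COUNT(*)→b]((R − π[u,v](ρ[v/y](ρ[u/w](S)))))) → 1
  S → 4
  ρ[b/f](S) → 4
  π[b](ρ[b/f](S)) → 4
  (π[b](γ[u; COUNT(*)→b]((R − π[u,v](ρ[v/y](ρ[u/w](S)))))) ∪ π[b](ρ[b/f](S))) → 5
E2 stepwise |·|:
  R → 5
  S → 4
  ρ[u/w](S) → 4
  ρ[v/y](ρ[u/w](S)) → 4
  π[u,v](ρ[v/y](ρ[u/w](S))) → 4
  (R − π[u,v](ρ[v/y](ρ[u/w](S)))) → 3
  γ[u; COUNT(*)→b]((R − π[u,v](ρ[v/y](ρ[u/w](S))))) → 1
  π[b](γ[u; COUNT(*)→b]((R − π[u,v](ρ[v/y](ρ[u/w](S)))))) → 1
  S → 4
  ρ[b/f](S) → 4
  π[b](ρ[b/f](S)) → 4
  (π[b](γ[u; COUNT(*)→b]((R − π[u,v](ρ[v/y](ρ[u/w](S)))))) − π[b](ρ[b/f](S))) → 1

E1 result:
b
3
4
5
7
7
E2 result:
b
3
Witness: (7,) appears 2× in E1 but 0× in E2.

no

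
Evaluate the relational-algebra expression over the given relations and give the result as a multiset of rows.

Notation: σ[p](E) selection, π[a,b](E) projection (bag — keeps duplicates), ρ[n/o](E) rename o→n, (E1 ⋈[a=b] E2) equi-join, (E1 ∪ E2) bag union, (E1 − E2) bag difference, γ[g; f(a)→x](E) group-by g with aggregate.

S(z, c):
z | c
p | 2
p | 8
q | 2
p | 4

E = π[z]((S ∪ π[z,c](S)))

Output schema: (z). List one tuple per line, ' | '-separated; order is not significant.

Subexpression sizes:
  S → 4
  S → 4
  π[z,c](S) → 4
  (S ∪ π[z,c](S)) → 8
  π[z]((S ∪ π[z,c](S))) → 8

== RESULT ==
z
p
p
p
p
p
p
q
q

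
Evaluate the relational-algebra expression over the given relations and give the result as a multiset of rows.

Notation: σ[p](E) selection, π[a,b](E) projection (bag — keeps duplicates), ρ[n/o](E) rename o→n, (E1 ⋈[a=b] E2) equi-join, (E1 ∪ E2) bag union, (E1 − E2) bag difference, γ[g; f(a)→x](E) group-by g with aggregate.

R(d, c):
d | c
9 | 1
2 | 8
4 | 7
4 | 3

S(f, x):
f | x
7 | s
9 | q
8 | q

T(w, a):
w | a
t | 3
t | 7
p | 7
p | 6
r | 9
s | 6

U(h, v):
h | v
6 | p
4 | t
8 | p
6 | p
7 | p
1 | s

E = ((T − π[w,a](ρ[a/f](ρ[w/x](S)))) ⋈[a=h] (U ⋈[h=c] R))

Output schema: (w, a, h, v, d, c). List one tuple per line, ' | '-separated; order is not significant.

Row counts bottom-up:
  T → 6
  S → 3
  ρ[w/x](S) → 3
  ρ[a/f](ρ[w/x](S)) → 3
  π[w,a](ρ[a/f](ρ[w/x](S))) → 3
  (T − π[w,a](ρ[a/f](ρ[w/x](S)))) → 6
  U → 6
  R → 4
  (U ⋈[h=c] R) → 3
  ((T − π[w,a](ρ[a/f](ρ[w/x](S)))) ⋈[a=h] (U ⋈[h=c] R)) → 2

== RESULT ==
w | a | h | v | d | c
p | 7 | 7 | p | 4 | 7
t | 7 | 7 | p | 4 | 7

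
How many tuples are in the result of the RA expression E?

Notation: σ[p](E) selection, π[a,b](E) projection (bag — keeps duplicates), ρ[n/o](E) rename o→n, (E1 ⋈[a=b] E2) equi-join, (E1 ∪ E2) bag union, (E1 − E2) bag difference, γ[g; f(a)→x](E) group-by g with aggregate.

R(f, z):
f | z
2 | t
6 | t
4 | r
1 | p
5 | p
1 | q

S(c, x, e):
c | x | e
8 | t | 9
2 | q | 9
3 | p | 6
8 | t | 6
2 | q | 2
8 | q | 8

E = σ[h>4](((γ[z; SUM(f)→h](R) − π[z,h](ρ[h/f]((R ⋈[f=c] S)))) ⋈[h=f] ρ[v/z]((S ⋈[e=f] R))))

Stepwise |·|:
  R → 6
  γ[z; SUM(f)→h](R) → 4
  R → 6
  S → 6
  (R ⋈[f=c] S) → 2
  ρ[h/f]((R ⋈[f=c] S)) → 2
  π[z,h](ρ[h/f]((R ⋈[f=c] S))) → 2
  (γ[z; SUM(f)→h](R) − π[z,h](ρ[h/f]((R ⋈[f=c] S)))) → 4
  S → 6
  R → 6
  (S ⋈[e=f] R) → 3
  ρ[v/z]((S ⋈[e=f] R)) → 3
  ((γ[z; SUM(f)→h](R) − π[z,h](ρ[h/f]((R ⋈[f=c] S)))) ⋈[h=f] ρ[v/z]((S ⋈[e=f] R))) → 2
  σ[h>4](((γ[z; SUM(f)→h](R) − π[z,h](ρ[h/f]((R ⋈[f=c] S)))) ⋈[h=f] ρ[v/z]((S ⋈[e=f] R)))) → 2

|E| = 2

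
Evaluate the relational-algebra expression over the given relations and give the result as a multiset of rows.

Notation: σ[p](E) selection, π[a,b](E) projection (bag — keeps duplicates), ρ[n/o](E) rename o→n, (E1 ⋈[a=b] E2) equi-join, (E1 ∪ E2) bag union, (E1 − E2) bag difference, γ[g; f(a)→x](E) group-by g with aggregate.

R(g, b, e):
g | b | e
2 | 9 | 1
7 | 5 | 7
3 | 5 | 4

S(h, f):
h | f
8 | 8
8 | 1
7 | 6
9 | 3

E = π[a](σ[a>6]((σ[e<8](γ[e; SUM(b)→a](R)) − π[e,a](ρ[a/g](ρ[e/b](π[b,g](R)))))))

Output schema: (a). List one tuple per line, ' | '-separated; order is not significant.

Row counts bottom-up:
  R → 3
  γ[e; SUM(b)→a](R) → 3
  σ[e<8](γ[e; SUM(b)→a](R)) → 3
  R → 3
  π[b,g](R) → 3
  ρ[e/b](π[b,g](R)) → 3
  ρ[a/g](ρ[e/b](π[b,g](R))) → 3
  π[e,a](ρ[a/g](ρ[e/b](π[b,g](R)))) → 3
  (σ[e<8](γ[e; SUM(b)→a](R)) − π[e,a](ρ[a/g](ρ[e/b](π[b,g](R))))) → 3
  σ[a>6]((σ[e<8](γ[e; SUM(b)→a](R)) − π[e,a](ρ[a/g](ρ[e/b](π[b,g](R)))))) → 1
  π[a](σ[a>6]((σ[e<8](γ[e; SUM(b)→a](R)) − π[e,a](ρ[a/g](ρ[e/b](π[b,g](R))))))) → 1

== RESULT ==
a
9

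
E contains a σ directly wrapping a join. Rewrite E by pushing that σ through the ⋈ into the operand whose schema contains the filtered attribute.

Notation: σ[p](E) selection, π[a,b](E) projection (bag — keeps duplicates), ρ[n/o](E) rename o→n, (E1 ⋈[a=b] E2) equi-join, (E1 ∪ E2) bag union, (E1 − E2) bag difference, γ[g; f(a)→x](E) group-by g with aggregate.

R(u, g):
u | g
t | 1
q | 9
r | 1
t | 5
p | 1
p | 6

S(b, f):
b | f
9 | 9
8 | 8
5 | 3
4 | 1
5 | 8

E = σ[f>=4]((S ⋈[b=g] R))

σ filters on f, owned by the left side.
E' = (σ[f>=4](S) ⋈[b=g] R)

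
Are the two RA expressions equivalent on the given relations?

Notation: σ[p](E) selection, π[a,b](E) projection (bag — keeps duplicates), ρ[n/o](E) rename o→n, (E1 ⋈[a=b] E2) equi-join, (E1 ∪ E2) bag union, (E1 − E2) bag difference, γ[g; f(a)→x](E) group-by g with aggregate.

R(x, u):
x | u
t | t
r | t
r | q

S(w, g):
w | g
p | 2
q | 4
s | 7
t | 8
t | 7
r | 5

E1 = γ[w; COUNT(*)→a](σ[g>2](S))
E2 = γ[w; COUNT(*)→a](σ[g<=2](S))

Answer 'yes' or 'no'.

E1 stepwise |·|:
  S → 6
  σ[g>2](S) → 5
  γ[w; COUNT(*)→a](σ[g>2](S)) → 4
E2 stepwise |·|:
  S → 6
  σ[g<=2](S) → 1
  γ[w; COUNT(*)→a](σ[g<=2](S)) → 1

E1 result:
w | a
q | 1
r | 1
s | 1
t | 2
E2 result:
w | a
p | 1
Witness: ('r', 1) appears 1× in E1 but 0× in E2.

no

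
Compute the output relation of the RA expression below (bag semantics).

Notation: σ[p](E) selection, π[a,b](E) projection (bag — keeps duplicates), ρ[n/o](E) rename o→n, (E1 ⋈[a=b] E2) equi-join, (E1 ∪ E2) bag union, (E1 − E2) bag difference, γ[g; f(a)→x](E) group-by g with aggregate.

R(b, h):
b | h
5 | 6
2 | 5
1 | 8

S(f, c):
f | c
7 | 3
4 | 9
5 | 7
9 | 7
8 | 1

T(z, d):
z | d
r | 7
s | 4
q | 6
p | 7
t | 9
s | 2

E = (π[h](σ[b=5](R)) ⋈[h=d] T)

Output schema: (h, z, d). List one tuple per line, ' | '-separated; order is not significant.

Subexpression sizes:
  R → 3
  σ[b=5](R) → 1
  π[h](σ[b=5](R)) → 1
  T → 6
  (π[h](σ[b=5](R)) ⋈[h=d] T) → 1

== RESULT ==
h | z | d
6 | q | 6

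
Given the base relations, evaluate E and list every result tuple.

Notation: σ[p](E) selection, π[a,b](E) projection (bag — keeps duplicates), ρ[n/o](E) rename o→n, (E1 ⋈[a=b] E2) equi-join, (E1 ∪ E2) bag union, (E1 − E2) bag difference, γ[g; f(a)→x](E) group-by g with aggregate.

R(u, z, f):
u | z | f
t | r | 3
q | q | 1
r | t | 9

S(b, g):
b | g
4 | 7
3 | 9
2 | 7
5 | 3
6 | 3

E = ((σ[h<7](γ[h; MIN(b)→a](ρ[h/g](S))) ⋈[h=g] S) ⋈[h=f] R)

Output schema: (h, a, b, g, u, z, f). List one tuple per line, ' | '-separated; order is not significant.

Per-node cardinality:
  S → 5
  ρ[h/g](S) → 5
  γ[h; MIN(b)→a](ρ[h/g](S)) → 3
  σ[h<7](γ[h; MIN(b)→a](ρ[h/g](S))) → 1
  S → 5
  (σ[h<7](γ[h; MIN(b)→a](ρ[h/g](S))) ⋈[h=g] S) → 2
  R → 3
  ((σ[h<7](γ[h; MIN(b)→a](ρ[h/g](S))) ⋈[h=g] S) ⋈[h=f] R) → 2

== RESULT ==
h | a | b | g | u | z | f
3 | 5 | 5 | 3 | t | r | 3
3 | 5 | 6 | 3 | t | r | 3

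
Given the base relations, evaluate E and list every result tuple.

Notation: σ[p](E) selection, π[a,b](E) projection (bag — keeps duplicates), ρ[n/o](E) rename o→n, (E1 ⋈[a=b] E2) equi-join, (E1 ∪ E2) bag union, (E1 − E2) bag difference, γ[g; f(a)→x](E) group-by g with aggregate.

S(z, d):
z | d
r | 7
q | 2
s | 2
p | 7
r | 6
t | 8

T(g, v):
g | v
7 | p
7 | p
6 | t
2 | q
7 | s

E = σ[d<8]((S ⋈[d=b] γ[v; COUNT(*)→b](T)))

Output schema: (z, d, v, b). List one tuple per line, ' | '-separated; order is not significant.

Per-node cardinality:
  S → 6
  T → 5
  γ[v; COUNT(*)→b](T) → 4
  (S ⋈[d=b] γ[v; COUNT(*)→b](T)) → 2
  σ[d<8]((S ⋈[d=b] γ[v; COUNT(*)→b](T))) → 2

== RESULT ==
z | d | v | b
q | 2 | p | 2
s | 2 | p | 2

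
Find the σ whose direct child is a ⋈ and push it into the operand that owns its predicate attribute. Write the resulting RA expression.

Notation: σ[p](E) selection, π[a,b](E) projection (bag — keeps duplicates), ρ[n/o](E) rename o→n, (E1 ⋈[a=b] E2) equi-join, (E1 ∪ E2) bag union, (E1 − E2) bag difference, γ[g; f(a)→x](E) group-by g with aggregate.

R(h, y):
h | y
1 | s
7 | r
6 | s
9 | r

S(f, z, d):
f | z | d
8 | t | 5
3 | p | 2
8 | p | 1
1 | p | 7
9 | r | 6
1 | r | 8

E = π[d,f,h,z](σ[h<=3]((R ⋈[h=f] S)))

σ filters on h, owned by the left side.
E' = π[d,f,h,z]((σ[h<=3](R) ⋈[h=f] S))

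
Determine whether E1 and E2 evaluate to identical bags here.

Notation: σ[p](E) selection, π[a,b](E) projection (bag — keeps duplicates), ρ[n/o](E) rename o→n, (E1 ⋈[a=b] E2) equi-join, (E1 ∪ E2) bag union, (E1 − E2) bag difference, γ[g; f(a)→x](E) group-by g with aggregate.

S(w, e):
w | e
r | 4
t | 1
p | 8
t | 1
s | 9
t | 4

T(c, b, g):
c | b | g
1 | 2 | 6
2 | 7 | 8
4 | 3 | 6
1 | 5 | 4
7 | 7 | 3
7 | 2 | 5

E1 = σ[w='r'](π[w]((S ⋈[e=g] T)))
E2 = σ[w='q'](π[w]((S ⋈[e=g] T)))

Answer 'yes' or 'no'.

E1 stepwise |·|:
  S → 6
  T → 6
  (S ⋈[e=g] T) → 3
  π[w]((S ⋈[e=g] T)) → 3
  σ[w='r'](π[w]((S ⋈[e=g] T))) → 1
E2 stepwise |·|:
  S → 6
  T → 6
  (S ⋈[e=g] T) → 3
  π[w]((S ⋈[e=g] T)) → 3
  σ[w='q'](π[w]((S ⋈[e=g] T))) → 0

E1 result:
w
r
E2 result:
w
(0 rows)
Witness: ('r',) appears 1× in E1 but 0× in E2.

no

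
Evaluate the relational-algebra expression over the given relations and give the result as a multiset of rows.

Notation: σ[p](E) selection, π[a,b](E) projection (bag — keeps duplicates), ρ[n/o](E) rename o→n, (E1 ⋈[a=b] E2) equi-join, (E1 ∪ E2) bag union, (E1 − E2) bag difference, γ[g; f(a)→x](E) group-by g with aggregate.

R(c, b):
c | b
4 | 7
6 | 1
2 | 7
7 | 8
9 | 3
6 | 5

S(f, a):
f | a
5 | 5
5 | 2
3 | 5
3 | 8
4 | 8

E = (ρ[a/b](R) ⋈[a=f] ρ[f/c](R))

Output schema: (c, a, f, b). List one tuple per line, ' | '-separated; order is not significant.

Per-node cardinality:
  R → 6
  ρ[a/b](R) → 6
  R → 6
  ρ[f/c](R) → 6
  (ρ[a/b](R) ⋈[a=f] ρ[f/c](R)) → 2

== RESULT ==
c | a | f | b
2 | 7 | 7 | 8
4 | 7 | 7 | 8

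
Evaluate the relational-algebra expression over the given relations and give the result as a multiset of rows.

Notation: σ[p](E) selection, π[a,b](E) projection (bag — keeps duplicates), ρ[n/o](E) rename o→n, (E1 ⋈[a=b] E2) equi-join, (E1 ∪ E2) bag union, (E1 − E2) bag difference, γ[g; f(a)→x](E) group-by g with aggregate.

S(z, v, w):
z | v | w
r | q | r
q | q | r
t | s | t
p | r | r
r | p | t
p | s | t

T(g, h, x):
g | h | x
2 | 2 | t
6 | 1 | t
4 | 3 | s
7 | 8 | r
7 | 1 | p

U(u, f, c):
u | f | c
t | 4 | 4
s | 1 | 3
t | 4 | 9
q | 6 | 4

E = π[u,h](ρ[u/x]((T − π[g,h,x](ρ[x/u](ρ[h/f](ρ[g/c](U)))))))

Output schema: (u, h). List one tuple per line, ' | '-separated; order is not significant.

Subexpression sizes:
  T → 5
  U → 4
  ρ[g/c](U) → 4
  ρ[h/f](ρ[g/c](U)) → 4
  ρ[x/u](ρ[h/f](ρ[g/c](U))) → 4
  π[g,h,x](ρ[x/u](ρ[h/f](ρ[g/c](U)))) → 4
  (T − π[g,h,x](ρ[x/u](ρ[h/f](ρ[g/c](U))))) → 5
  ρ[u/x]((T − π[g,h,x](ρ[x/u](ρ[h/f](ρ[g/c](U)))))) → 5
  π[u,h](ρ[u/x]((T − π[g,h,x](ρ[x/u](ρ[h/f](ρ[g/c](U))))))) → 5

== RESULT ==
u | h
p | 1
r | 8
s | 3
t | 1
t | 2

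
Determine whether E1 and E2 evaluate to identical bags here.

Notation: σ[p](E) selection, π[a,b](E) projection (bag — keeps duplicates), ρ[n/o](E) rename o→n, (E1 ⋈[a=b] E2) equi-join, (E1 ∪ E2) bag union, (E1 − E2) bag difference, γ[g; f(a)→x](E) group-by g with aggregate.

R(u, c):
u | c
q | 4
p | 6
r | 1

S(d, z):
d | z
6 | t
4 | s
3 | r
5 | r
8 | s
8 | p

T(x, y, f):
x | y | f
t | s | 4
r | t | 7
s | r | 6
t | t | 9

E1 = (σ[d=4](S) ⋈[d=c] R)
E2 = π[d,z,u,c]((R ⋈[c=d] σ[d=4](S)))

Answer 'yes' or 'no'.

E1 per-node cardinality:
  S → 6
  σ[d=4](S) → 1
  R → 3
  (σ[d=4](S) ⋈[d=c] R) → 1
E2 per-node cardinality:
  R → 3
  S → 6
  σ[d=4](S) → 1
  (R ⋈[c=d] σ[d=4](S)) → 1
  π[d,z,u,c]((R ⋈[c=d] σ[d=4](S))) → 1

E1 and E2 produce the same multiset:
d | z | u | c
4 | s | q | 4

yes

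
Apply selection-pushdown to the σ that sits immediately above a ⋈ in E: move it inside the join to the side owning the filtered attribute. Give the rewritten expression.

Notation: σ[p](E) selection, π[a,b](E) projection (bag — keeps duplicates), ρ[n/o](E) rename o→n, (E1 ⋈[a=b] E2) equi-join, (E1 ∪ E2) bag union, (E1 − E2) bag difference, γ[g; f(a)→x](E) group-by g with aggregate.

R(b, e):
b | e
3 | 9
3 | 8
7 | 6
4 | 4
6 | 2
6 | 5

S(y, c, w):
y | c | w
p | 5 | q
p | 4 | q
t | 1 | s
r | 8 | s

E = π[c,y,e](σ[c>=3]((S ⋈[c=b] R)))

σ filters on c, owned by the left side.
E' = π[c,y,e]((σ[c>=3](S) ⋈[c=b] R))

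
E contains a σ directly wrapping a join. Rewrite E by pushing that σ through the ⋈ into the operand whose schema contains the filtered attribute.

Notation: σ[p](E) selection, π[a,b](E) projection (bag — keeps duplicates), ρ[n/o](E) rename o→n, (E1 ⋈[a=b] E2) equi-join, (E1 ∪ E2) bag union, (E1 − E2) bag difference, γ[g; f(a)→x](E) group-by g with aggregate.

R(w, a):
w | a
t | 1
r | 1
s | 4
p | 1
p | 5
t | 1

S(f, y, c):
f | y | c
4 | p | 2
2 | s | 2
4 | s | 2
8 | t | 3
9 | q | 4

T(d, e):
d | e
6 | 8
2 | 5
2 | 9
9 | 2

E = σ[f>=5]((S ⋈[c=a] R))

σ filters on f, owned by the left side.
E' = (σ[f>=5](S) ⋈[c=a] R)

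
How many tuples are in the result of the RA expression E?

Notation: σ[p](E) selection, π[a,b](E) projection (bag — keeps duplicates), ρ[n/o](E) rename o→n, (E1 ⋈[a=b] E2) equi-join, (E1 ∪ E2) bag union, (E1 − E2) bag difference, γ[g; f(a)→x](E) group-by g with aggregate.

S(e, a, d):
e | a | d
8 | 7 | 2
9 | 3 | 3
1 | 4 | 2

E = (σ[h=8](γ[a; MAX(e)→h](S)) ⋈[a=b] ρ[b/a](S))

Row counts bottom-up:
  S → 3
  γ[a; MAX(e)→h](S) → 3
  σ[h=8](γ[a; MAX(e)→h](S)) → 1
  S → 3
  ρ[b/a](S) → 3
  (σ[h=8](γ[a; MAX(e)→h](S)) ⋈[a=b] ρ[b/a](S)) → 1

|E| = 1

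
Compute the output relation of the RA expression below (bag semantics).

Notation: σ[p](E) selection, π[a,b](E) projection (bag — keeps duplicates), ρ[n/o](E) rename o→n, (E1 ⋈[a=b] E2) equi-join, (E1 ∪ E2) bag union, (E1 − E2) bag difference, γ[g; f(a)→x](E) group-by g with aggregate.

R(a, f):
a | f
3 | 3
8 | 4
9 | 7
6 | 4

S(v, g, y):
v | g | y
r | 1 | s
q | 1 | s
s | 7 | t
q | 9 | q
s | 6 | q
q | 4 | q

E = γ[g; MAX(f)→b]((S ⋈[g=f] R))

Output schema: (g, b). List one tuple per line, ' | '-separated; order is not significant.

Subexpression sizes:
  S → 6
  R → 4
  (S ⋈[g=f] R) → 3
  γ[g; MAX(f)→b]((S ⋈[g=f] R)) → 2

== RESULT ==
g | b
4 | 4
7 | 7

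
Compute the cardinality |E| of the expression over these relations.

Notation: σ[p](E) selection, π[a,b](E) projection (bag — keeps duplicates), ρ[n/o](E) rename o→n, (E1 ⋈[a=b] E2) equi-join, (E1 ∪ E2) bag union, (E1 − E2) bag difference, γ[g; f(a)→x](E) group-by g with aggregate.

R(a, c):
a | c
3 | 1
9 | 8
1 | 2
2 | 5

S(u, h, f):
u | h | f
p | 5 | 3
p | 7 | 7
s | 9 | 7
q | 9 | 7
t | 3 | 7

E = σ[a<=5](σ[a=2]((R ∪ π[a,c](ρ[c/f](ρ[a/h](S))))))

Row counts bottom-up:
  R → 4
  S → 5
  ρ[a/h](S) → 5
  ρ[c/f](ρ[a/h](S)) → 5
  π[a,c](ρ[c/f](ρ[a/h](S))) → 5
  (R ∪ π[a,c](ρ[c/f](ρ[a/h](S)))) → 9
  σ[a=2]((R ∪ π[a,c](ρ[c/f](ρ[a/h](S))))) → 1
  σ[a<=5](σ[a=2]((R ∪ π[a,c](ρ[c/f](ρ[a/h](S)))))) → 1

|E| = 1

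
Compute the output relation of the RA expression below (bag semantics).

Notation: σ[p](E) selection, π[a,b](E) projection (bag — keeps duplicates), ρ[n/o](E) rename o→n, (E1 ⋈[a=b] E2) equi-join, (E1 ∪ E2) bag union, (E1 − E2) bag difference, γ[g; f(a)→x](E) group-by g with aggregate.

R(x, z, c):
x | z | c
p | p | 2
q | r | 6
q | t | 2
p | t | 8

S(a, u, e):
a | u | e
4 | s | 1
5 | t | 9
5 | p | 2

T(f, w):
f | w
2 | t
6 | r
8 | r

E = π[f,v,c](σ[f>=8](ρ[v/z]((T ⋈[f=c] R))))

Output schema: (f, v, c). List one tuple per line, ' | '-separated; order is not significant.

Subexpression sizes:
  T → 3
  R → 4
  (T ⋈[f=c] R) → 4
  ρ[v/z]((T ⋈[f=c] R)) → 4
  σ[f>=8](ρ[v/z]((T ⋈[f=c] R))) → 1
  π[f,v,c](σ[f>=8](ρ[v/z]((T ⋈[f=c] R)))) → 1

== RESULT ==
f | v | c
8 | t | 8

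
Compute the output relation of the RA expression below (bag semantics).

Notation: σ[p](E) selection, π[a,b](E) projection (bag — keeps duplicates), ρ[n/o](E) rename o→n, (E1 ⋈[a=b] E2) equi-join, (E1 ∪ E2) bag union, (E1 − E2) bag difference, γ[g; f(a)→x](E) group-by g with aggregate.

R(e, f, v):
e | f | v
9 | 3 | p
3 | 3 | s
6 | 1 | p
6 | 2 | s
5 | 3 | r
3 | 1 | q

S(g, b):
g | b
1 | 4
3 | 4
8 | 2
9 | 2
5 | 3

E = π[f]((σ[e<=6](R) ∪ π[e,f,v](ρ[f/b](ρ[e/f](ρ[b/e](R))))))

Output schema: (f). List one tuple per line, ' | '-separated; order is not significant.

Row counts bottom-up:
  R → 6
  σ[e<=6](R) → 5
  R → 6
  ρ[b/e](R) → 6
  ρ[e/f](ρ[b/e](R)) → 6
  ρ[f/b](ρ[e/f](ρ[b/e](R))) → 6
  π[e,f,v](ρ[f/b](ρ[e/f](ρ[b/e](R)))) → 6
  (σ[e<=6](R) ∪ π[e,f,v](ρ[f/b](ρ[e/f](ρ[b/e](R))))) → 11
  π[f]((σ[e<=6](R) ∪ π[e,f,v](ρ[f/b](ρ[e/f](ρ[b/e](R)))))) → 11

== RESULT ==
f
1
1
2
3
3
3
3
5
6
6
9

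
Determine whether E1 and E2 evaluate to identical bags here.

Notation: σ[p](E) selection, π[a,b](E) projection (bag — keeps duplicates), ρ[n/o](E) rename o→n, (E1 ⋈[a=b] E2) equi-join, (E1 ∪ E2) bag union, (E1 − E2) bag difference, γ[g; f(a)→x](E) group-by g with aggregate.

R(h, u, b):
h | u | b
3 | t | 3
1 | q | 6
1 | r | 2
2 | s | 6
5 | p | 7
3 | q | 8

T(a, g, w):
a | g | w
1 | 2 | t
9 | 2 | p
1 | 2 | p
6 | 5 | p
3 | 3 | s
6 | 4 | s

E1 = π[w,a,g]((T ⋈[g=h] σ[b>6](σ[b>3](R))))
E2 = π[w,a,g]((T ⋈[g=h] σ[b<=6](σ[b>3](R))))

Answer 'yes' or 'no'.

E1 row counts bottom-up:
  T → 6
  R → 6
  σ[b>3](R) → 4
  σ[b>6](σ[b>3](R)) → 2
  (T ⋈[g=h] σ[b>6](σ[b>3](R))) → 2
  π[w,a,g]((T ⋈[g=h] σ[b>6](σ[b>3](R)))) → 2
E2 row counts bottom-up:
  T → 6
  R → 6
  σ[b>3](R) → 4
  σ[b<=6](σ[b>3](R)) → 2
  (T ⋈[g=h] σ[b<=6](σ[b>3](R))) → 3
  π[w,a,g]((T ⋈[g=h] σ[b<=6](σ[b>3](R)))) → 3

E1 result:
w | a | g
p | 6 | 5
s | 3 | 3
E2 result:
w | a | g
p | 1 | 2
p | 9 | 2
t | 1 | 2
Witness: ('p', 1, 2) appears 0× in E1 but 1× in E2.

no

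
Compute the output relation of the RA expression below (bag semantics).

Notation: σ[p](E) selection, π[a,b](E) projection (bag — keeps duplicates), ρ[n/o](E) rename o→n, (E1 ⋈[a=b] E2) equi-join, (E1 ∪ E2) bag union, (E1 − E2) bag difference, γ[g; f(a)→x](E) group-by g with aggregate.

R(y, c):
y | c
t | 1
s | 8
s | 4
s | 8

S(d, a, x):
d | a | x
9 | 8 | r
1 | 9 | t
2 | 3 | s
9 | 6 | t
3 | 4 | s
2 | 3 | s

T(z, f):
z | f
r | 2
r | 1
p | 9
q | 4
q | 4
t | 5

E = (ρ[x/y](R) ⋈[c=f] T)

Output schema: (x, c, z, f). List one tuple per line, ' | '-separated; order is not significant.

Row counts bottom-up:
  R → 4
  ρ[x/y](R) → 4
  T → 6
  (ρ[x/y](R) ⋈[c=f] T) → 3

== RESULT ==
x | c | z | f
s | 4 | q | 4
s | 4 | q | 4
t | 1 | r | 1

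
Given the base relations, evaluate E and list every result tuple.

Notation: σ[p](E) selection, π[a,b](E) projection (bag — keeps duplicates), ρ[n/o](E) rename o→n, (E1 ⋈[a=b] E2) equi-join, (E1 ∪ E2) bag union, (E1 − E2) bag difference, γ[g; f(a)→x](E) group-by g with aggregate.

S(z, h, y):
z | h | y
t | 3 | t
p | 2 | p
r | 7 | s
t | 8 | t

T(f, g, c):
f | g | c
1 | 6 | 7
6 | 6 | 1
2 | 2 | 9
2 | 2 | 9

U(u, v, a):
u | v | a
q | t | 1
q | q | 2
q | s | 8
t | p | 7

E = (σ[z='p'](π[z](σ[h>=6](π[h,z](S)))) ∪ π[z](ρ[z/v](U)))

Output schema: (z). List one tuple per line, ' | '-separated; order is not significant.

Subexpression sizes:
  S → 4
  π[h,z](S) → 4
  σ[h>=6](π[h,z](S)) → 2
  π[z](σ[h>=6](π[h,z](S))) → 2
  σ[z='p'](π[z](σ[h>=6](π[h,z](S)))) → 0
  U → 4
  ρ[z/v](U) → 4
  π[z](ρ[z/v](U)) → 4
  (σ[z='p'](π[z](σ[h>=6](π[h,z](S)))) ∪ π[z](ρ[z/v](U))) → 4

== RESULT ==
z
p
q
s
t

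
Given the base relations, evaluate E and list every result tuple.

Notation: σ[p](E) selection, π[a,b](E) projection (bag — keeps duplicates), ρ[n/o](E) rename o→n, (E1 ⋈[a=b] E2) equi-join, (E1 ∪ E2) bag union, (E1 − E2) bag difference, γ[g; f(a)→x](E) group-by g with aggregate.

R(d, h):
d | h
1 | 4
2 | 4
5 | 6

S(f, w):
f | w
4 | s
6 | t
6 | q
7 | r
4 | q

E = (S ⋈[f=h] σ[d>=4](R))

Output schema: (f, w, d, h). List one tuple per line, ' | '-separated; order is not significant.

Stepwise |·|:
  S → 5
  R → 3
  σ[d>=4](R) → 1
  (S ⋈[f=h] σ[d>=4](R)) → 2

== RESULT ==
f | w | d | h
6 | q | 5 | 6
6 | t | 5 | 6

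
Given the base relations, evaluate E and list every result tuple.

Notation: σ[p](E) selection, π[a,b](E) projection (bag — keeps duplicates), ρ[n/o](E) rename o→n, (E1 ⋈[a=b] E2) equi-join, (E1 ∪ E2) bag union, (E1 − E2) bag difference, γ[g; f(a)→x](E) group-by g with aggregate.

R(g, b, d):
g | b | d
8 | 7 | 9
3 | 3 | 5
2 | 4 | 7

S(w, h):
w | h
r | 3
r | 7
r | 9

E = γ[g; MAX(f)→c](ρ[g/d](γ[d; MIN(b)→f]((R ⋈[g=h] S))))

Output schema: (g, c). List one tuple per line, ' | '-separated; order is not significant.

Subexpression sizes:
  R → 3
  S → 3
  (R ⋈[g=h] S) → 1
  γ[d; MIN(b)→f]((R ⋈[g=h] S)) → 1
  ρ[g/d](γ[d; MIN(b)→f]((R ⋈[g=h] S))) → 1
  γ[g; MAX(f)→c](ρ[g/d](γ[d; MIN(b)→f]((R ⋈[g=h] S)))) → 1

== RESULT ==
g | c
5 | 3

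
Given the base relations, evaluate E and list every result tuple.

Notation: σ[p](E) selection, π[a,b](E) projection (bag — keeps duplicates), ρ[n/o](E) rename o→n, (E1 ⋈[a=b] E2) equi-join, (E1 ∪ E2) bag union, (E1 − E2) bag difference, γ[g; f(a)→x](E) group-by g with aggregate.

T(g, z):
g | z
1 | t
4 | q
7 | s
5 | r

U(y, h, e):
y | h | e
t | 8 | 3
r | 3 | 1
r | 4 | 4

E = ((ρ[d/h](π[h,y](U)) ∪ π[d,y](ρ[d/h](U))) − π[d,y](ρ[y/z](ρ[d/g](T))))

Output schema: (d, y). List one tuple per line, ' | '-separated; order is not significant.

Subexpression sizes:
  U → 3
  π[h,y](U) → 3
  ρ[d/h](π[h,y](U)) → 3
  U → 3
  ρ[d/h](U) → 3
  π[d,y](ρ[d/h](U)) → 3
  (ρ[d/h](π[h,y](U)) ∪ π[d,y](ρ[d/h](U))) → 6
  T → 4
  ρ[d/g](T) → 4
  ρ[y/z](ρ[d/g](T)) → 4
  π[d,y](ρ[y/z](ρ[d/g](T))) → 4
  ((ρ[d/h](π[h,y](U)) ∪ π[d,y](ρ[d/h](U))) − π[d,y](ρ[y/z](ρ[d/g](T)))) → 6

== RESULT ==
d | y
3 | r
3 | r
4 | r
4 | r
8 | t
8 | t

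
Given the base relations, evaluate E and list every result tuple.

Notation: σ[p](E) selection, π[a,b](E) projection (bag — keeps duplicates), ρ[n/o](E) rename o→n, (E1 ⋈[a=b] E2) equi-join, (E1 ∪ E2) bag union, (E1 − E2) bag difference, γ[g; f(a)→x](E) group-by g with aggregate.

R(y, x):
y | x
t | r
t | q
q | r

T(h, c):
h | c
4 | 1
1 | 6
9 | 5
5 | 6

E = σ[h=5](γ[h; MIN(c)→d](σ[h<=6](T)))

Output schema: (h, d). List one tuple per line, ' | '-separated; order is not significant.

Row counts bottom-up:
  T → 4
  σ[h<=6](T) → 3
  γ[h; MIN(c)→d](σ[h<=6](T)) → 3
  σ[h=5](γ[h; MIN(c)→d](σ[h<=6](T))) → 1

== RESULT ==
h | d
5 | 6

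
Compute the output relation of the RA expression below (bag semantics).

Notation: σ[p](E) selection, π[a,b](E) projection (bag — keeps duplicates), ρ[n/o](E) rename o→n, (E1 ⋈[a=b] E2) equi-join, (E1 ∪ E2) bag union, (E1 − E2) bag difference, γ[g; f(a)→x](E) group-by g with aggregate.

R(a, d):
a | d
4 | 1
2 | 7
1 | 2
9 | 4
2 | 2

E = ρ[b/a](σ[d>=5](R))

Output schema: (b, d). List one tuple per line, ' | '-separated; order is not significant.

Row counts bottom-up:
  R → 5
  σ[d>=5](R) → 1
  ρ[b/a](σ[d>=5](R)) → 1

== RESULT ==
b | d
2 | 7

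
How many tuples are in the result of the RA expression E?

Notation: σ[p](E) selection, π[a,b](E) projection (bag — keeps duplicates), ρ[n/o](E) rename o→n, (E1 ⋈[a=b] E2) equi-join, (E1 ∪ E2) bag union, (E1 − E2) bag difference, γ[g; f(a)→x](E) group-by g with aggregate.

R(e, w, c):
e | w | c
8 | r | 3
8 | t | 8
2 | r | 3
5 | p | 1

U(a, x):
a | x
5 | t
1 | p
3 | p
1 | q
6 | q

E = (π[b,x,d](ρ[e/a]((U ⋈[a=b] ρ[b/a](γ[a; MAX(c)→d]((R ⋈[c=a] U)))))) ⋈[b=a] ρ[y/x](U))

Row counts bottom-up:
  U → 5
  R → 4
  U → 5
  (R ⋈[c=a] U) → 4
  γ[a; MAX(c)→d]((R ⋈[c=a] U)) → 2
  ρ[b/a](γ[a; MAX(c)→d]((R ⋈[c=a] U))) → 2
  (U ⋈[a=b] ρ[b/a](γ[a; MAX(c)→d]((R ⋈[c=a] U)))) → 3
  ρ[e/a]((U ⋈[a=b] ρ[b/a](γ[a; MAX(c)→d]((R ⋈[c=a] U))))) → 3
  π[b,x,d](ρ[e/a]((U ⋈[a=b] ρ[b/a](γ[a; MAX(c)→d]((R ⋈[c=a] U)))))) → 3
  U → 5
  ρ[y/x](U) → 5
  (π[b,x,d](ρ[e/a]((U ⋈[a=b] ρ[b/a](γ[a; MAX(c)→d]((R ⋈[c=a] U)))))) ⋈[b=a] ρ[y/x](U)) → 5

|E| = 5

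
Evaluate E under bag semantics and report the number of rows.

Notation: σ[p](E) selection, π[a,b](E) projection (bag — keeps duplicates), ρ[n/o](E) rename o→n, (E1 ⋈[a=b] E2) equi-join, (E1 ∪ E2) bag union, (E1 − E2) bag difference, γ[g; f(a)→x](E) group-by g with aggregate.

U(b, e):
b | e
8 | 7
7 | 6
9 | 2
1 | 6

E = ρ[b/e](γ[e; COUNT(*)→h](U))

Stepwise |·|:
  U → 4
  γ[e; COUNT(*)→h](U) → 3
  ρ[b/e](γ[e; COUNT(*)→h](U)) → 3

|E| = 3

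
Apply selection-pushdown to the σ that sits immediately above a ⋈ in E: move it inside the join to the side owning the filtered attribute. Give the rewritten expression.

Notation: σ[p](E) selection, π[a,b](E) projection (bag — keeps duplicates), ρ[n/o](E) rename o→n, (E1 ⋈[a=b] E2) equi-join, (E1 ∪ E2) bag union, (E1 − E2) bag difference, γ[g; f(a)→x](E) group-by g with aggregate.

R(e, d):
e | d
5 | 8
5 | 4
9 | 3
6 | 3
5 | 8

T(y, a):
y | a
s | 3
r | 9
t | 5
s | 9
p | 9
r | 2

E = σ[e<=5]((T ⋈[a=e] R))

σ filters on e, owned by the right side.
E' = (T ⋈[a=e] σ[e<=5](R))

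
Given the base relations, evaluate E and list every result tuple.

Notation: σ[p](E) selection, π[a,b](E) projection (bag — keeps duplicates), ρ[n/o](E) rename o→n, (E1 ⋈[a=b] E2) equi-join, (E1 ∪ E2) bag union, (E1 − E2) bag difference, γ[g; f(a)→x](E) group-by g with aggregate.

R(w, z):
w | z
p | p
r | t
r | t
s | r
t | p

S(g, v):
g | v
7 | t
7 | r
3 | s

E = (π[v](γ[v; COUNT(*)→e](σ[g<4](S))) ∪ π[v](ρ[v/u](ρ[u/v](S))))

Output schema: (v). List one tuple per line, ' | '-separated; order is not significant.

Per-node cardinality:
  S → 3
  σ[g<4](S) → 1
  γ[v; COUNT(*)→e](σ[g<4](S)) → 1
  π[v](γ[v; COUNT(*)→e](σ[g<4](S))) → 1
  S → 3
  ρ[u/v](S) → 3
  ρ[v/u](ρ[u/v](S)) → 3
  π[v](ρ[v/u](ρ[u/v](S))) → 3
  (π[v](γ[v; COUNT(*)→e](σ[g<4](S))) ∪ π[v](ρ[v/u](ρ[u/v](S)))) → 4

== RESULT ==
v
r
s
s
t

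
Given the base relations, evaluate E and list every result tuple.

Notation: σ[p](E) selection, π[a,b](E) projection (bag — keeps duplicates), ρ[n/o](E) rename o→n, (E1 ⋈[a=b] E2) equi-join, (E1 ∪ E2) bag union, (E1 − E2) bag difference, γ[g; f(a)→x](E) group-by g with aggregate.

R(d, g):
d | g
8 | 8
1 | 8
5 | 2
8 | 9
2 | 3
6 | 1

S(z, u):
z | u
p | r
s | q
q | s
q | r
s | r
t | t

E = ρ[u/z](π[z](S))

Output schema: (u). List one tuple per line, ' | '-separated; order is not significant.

Row counts bottom-up:
  S → 6
  π[z](S) → 6
  ρ[u/z](π[z](S)) → 6

== RESULT ==
u
p
q
q
s
s
t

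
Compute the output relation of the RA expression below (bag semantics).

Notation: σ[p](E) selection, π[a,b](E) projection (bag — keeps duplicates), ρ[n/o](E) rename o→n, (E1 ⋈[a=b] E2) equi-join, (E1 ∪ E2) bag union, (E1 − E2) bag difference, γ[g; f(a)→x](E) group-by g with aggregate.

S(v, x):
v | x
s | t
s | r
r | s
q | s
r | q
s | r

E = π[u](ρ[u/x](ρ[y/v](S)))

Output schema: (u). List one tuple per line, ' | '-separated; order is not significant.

Row counts bottom-up:
  S → 6
  ρ[y/v](S) → 6
  ρ[u/x](ρ[y/v](S)) → 6
  π[u](ρ[u/x](ρ[y/v](S))) → 6

== RESULT ==
u
q
r
r
s
s
t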